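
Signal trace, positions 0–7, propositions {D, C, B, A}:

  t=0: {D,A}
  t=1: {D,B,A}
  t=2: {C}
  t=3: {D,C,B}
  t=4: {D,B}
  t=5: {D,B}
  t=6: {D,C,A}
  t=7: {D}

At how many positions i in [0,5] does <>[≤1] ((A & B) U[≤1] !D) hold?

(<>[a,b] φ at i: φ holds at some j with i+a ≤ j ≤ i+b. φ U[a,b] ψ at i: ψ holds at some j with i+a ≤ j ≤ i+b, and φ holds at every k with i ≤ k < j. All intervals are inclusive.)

3

Evaluate at each i in [0,5]:
  i=0: ✓ (witness j=1)
  i=1: ✓ (witness j=1)
  i=2: ✓ (witness j=2)
  i=3: ✗ (none in [3,4])
  i=4: ✗ (none in [4,5])
  i=5: ✗ (none in [5,6])
Positions where it holds: {0, 1, 2} → 3.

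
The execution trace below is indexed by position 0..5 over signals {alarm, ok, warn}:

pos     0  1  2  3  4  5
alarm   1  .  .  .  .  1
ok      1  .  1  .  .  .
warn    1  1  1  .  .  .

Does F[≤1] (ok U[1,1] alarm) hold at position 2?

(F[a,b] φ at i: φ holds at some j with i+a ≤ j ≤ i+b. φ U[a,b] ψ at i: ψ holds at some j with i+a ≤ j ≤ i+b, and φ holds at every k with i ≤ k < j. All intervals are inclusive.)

Does not hold

Check (ok U[1,1] alarm) at each j in [2,3]:
  j=2: fails
  j=3: fails
No position in the window satisfies it → formula fails.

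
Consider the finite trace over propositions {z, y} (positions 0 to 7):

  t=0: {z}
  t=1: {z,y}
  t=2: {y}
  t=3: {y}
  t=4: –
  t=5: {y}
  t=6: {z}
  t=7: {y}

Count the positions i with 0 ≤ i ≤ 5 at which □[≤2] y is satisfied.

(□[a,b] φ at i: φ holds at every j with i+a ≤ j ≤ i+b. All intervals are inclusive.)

1

Evaluate at each i in [0,5]:
  i=0: ✗ (fails at j=0)
  i=1: ✓ (all of [1,3])
  i=2: ✗ (fails at j=4)
  i=3: ✗ (fails at j=4)
  i=4: ✗ (fails at j=4)
  i=5: ✗ (fails at j=6)
Positions where it holds: {1} → 1.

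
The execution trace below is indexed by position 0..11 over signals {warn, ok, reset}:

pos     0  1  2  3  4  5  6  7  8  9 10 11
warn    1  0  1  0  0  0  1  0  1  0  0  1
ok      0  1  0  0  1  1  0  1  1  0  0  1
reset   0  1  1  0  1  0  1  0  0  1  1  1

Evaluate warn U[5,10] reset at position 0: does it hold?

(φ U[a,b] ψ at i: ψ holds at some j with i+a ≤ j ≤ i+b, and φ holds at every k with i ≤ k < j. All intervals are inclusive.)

False

Need some j in [5,10] with reset, and warn at every k in [0,j-1].
  j=5: reset false.
  j=6: reset holds, but warn fails at k=1 → not this j.
  j=7: reset false.
  j=8: reset false.
  j=9: reset holds, but warn fails at k=1 → not this j.
  j=10: reset holds, but warn fails at k=1 → not this j.
No j in the window works → until fails.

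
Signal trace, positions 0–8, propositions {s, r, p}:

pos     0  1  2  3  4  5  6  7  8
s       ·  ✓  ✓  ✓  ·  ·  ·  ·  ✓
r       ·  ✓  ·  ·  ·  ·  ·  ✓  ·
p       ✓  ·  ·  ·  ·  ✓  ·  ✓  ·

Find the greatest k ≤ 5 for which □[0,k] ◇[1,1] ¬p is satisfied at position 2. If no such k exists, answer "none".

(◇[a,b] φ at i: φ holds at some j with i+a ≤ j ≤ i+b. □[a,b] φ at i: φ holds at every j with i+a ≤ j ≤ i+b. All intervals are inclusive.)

1

◇[1,1] ¬p must hold from j=2 onward; find where it first fails.
  j=2: holds
  j=3: holds
  j=4: fails
Holds on [2,3], so largest k = 1.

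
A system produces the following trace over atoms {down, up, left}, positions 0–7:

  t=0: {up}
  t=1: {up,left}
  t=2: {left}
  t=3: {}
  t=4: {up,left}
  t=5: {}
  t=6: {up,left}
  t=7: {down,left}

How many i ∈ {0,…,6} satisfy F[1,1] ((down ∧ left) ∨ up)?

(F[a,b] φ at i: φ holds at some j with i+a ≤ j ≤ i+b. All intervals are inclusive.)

4

Evaluate at each i in [0,6]:
  i=0: ✓ (witness j=1)
  i=1: ✗ (none in [2,2])
  i=2: ✗ (none in [3,3])
  i=3: ✓ (witness j=4)
  i=4: ✗ (none in [5,5])
  i=5: ✓ (witness j=6)
  i=6: ✓ (witness j=7)
Positions where it holds: {0, 3, 5, 6} → 4.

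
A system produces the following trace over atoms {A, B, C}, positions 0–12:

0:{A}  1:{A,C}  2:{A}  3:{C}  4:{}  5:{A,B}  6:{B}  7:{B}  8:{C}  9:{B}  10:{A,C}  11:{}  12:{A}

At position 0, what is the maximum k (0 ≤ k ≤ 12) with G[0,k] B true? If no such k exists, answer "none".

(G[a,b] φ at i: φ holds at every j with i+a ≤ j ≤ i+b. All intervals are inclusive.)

none

B must hold from j=0 onward; find where it first fails.
  j=0: fails → no k works.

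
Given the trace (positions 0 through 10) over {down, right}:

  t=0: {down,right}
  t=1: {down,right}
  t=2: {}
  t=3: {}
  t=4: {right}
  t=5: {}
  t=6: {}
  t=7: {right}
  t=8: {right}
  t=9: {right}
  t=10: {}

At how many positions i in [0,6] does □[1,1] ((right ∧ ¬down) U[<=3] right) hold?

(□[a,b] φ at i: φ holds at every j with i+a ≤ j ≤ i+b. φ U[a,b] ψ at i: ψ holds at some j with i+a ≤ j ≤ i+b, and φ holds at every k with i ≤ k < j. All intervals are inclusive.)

3

Evaluate at each i in [0,6]:
  i=0: ✓ (all of [1,1])
  i=1: ✗ (fails at j=2)
  i=2: ✗ (fails at j=3)
  i=3: ✓ (all of [4,4])
  i=4: ✗ (fails at j=5)
  i=5: ✗ (fails at j=6)
  i=6: ✓ (all of [7,7])
Positions where it holds: {0, 3, 6} → 3.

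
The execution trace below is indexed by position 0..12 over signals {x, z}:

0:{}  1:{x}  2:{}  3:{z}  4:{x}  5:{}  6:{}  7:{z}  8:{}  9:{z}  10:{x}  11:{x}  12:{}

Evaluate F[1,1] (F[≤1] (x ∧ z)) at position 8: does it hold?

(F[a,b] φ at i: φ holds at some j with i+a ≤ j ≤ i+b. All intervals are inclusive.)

False

Check F[≤1] (x ∧ z) at each j in [9,9]:
  j=9: fails (none in [9,10])
No position in the window satisfies it → formula fails.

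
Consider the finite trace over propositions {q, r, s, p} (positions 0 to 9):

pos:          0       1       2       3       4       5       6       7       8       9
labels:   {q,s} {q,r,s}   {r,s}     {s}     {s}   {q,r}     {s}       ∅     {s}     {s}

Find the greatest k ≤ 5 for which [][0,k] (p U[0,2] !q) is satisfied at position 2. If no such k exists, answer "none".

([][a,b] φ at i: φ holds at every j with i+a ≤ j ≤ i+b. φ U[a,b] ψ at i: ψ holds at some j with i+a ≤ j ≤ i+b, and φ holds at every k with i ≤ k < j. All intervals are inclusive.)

2

(p U[0,2] !q) must hold from j=2 onward; find where it first fails.
  j=2: holds
  j=3: holds
  j=4: holds
  j=5: fails
Holds on [2,4], so largest k = 2.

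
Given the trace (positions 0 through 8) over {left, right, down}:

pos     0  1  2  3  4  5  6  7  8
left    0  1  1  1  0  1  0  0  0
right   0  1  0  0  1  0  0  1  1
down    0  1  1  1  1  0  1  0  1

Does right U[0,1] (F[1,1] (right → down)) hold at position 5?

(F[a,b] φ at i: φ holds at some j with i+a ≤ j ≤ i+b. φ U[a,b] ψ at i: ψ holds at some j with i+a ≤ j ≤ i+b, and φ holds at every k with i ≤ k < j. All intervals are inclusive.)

Need some j in [5,6] with F[1,1] (right → down), and right at every k in [5,j-1].
  j=5: F[1,1] (right → down) holds; no prefix to check → satisfied.

Holds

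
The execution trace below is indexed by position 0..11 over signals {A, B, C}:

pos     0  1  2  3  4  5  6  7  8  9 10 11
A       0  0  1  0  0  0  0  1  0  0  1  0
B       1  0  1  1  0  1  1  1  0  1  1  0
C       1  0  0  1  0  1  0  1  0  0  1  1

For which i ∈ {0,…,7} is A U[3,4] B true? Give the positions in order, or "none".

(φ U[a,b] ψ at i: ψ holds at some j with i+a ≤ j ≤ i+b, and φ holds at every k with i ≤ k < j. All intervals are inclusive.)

none

Evaluate at each i in [0,7]:
  i=0: ✗ (lhs fails at k=0 before rhs at j=3)
  i=1: ✗ (lhs fails at k=1 before rhs at j=5)
  i=2: ✗ (lhs fails at k=3 before rhs at j=5)
  i=3: ✗ (lhs fails at k=3 before rhs at j=6)
  i=4: ✗ (lhs fails at k=4 before rhs at j=7)
  i=5: ✗ (lhs fails at k=5 before rhs at j=9)
  i=6: ✗ (lhs fails at k=6 before rhs at j=9)
  i=7: ✗ (lhs fails at k=8 before rhs at j=10)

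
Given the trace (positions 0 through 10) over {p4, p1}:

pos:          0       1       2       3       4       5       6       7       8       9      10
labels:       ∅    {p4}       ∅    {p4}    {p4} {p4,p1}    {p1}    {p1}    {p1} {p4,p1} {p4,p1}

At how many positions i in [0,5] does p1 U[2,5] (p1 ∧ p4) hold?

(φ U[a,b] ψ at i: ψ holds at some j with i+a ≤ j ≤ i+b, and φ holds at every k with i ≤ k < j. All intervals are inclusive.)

1

Evaluate at each i in [0,5]:
  i=0: ✗ (lhs fails at k=0 before rhs at j=5)
  i=1: ✗ (lhs fails at k=1 before rhs at j=5)
  i=2: ✗ (lhs fails at k=2 before rhs at j=5)
  i=3: ✗ (lhs fails at k=3 before rhs at j=5)
  i=4: ✗ (lhs fails at k=4 before rhs at j=9)
  i=5: ✓ (rhs at j=9; lhs holds on [5,8])
Positions where it holds: {5} → 1.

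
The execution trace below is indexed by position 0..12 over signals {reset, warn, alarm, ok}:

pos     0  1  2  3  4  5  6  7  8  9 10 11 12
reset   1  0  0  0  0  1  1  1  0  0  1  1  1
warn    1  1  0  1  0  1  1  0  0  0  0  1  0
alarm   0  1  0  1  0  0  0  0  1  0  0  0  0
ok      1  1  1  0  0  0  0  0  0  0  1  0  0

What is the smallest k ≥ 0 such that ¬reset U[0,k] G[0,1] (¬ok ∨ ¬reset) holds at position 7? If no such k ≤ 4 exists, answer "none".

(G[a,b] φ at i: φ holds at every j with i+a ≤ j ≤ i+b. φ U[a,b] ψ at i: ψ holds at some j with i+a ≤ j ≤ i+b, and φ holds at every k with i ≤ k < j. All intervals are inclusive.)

Need earliest j ≥ 7 with G[0,1] (¬ok ∨ ¬reset), and ¬reset at every k in [7,j-1].
  j=7: rhs holds (empty prefix). k = 0.

0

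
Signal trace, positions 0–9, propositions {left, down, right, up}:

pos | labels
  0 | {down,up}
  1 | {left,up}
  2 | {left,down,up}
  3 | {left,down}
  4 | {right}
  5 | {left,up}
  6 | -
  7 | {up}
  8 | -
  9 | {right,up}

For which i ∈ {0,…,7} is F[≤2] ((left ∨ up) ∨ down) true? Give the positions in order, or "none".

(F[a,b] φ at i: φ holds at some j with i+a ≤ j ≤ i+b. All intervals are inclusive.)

Evaluate at each i in [0,7]:
  i=0: ✓ (witness j=0)
  i=1: ✓ (witness j=1)
  i=2: ✓ (witness j=2)
  i=3: ✓ (witness j=3)
  i=4: ✓ (witness j=5)
  i=5: ✓ (witness j=5)
  i=6: ✓ (witness j=7)
  i=7: ✓ (witness j=7)

0, 1, 2, 3, 4, 5, 6, 7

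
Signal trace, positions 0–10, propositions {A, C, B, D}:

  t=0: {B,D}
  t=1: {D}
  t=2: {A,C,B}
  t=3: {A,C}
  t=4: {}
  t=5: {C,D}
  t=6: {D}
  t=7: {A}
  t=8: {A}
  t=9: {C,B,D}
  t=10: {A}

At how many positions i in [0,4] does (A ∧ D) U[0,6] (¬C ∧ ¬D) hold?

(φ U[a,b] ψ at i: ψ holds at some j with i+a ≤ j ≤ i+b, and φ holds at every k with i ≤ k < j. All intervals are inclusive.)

1

Evaluate at each i in [0,4]:
  i=0: ✗ (lhs fails at k=0 before rhs at j=4)
  i=1: ✗ (lhs fails at k=1 before rhs at j=4)
  i=2: ✗ (lhs fails at k=2 before rhs at j=4)
  i=3: ✗ (lhs fails at k=3 before rhs at j=4)
  i=4: ✓ (rhs at j=4)
Positions where it holds: {4} → 1.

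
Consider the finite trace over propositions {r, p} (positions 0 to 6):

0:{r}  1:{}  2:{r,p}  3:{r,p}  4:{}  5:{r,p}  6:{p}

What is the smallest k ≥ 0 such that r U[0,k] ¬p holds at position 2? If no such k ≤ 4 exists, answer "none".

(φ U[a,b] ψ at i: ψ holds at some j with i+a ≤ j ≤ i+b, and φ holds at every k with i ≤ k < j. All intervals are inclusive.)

Need earliest j ≥ 2 with ¬p, and r at every k in [2,j-1].
  j=2: rhs fails.
  j=3: rhs fails.
  j=4: rhs holds; lhs holds on [2,3]. k = 2.

2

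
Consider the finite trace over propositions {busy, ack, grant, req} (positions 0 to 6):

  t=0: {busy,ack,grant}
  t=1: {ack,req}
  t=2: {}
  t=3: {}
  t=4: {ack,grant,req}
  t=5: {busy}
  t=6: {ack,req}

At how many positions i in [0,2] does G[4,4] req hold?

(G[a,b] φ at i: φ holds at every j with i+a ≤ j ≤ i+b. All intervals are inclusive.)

Evaluate at each i in [0,2]:
  i=0: ✓ (all of [4,4])
  i=1: ✗ (fails at j=5)
  i=2: ✓ (all of [6,6])
Positions where it holds: {0, 2} → 2.

2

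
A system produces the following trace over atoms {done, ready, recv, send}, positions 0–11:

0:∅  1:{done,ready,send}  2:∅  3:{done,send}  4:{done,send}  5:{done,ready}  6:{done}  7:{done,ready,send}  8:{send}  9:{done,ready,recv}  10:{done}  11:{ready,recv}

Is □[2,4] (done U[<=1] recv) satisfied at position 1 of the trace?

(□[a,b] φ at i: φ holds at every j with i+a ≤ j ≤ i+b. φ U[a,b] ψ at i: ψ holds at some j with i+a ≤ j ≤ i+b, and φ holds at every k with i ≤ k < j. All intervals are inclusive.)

Check (done U[<=1] recv) at every j in [3,5]:
  j=3: fails
  j=4: fails
  j=5: fails
Fails at j=3 → formula fails.

No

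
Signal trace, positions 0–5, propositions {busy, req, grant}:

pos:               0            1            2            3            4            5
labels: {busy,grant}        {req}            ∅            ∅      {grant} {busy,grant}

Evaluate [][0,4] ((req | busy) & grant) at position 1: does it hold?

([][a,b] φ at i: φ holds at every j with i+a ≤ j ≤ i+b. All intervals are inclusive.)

Check ((req | busy) & grant) at every j in [1,5]:
  j=1: false
  j=2: false
  j=3: false
  j=4: false
  j=5: true
Fails at j=1 → formula fails.

False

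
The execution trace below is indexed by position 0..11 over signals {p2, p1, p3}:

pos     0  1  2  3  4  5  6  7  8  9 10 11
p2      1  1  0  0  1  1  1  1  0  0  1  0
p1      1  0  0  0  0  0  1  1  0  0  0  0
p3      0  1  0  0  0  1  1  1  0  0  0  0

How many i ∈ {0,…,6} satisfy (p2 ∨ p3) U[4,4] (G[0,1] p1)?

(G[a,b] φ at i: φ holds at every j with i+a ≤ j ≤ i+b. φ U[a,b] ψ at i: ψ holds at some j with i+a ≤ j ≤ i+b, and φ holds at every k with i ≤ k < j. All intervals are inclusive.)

Evaluate at each i in [0,6]:
  i=0: ✗ (no rhs in [4,4])
  i=1: ✗ (no rhs in [5,5])
  i=2: ✗ (lhs fails at k=2 before rhs at j=6)
  i=3: ✗ (no rhs in [7,7])
  i=4: ✗ (no rhs in [8,8])
  i=5: ✗ (no rhs in [9,9])
  i=6: ✗ (no rhs in [10,10])
Positions where it holds: {} → 0.

0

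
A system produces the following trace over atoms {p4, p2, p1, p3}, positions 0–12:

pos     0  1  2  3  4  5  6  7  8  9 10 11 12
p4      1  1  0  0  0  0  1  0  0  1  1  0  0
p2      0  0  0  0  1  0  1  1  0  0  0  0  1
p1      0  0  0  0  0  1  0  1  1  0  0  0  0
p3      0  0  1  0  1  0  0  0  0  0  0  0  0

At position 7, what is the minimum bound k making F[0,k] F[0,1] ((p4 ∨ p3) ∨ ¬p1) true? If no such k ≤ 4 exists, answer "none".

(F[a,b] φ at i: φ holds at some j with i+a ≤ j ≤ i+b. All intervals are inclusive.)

1

Scan j = 7,8,… for F[0,1] ((p4 ∨ p3) ∨ ¬p1):
  j=7: fails
  j=8: holds
First hit at j=8, so smallest k = 8-7 = 1.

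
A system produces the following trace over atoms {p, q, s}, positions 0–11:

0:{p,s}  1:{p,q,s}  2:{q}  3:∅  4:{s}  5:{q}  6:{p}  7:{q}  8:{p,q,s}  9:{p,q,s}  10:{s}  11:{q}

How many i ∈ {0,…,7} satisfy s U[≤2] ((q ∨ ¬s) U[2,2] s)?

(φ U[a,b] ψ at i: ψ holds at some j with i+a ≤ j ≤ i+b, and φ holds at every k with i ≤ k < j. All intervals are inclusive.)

5

Evaluate at each i in [0,7]:
  i=0: ✓ (rhs at j=2; lhs holds on [0,1])
  i=1: ✓ (rhs at j=2; lhs holds on [1,1])
  i=2: ✓ (rhs at j=2)
  i=3: ✗ (no rhs in [3,5])
  i=4: ✗ (lhs fails at k=5 before rhs at j=6)
  i=5: ✗ (lhs fails at k=5 before rhs at j=6)
  i=6: ✓ (rhs at j=6)
  i=7: ✓ (rhs at j=7)
Positions where it holds: {0, 1, 2, 6, 7} → 5.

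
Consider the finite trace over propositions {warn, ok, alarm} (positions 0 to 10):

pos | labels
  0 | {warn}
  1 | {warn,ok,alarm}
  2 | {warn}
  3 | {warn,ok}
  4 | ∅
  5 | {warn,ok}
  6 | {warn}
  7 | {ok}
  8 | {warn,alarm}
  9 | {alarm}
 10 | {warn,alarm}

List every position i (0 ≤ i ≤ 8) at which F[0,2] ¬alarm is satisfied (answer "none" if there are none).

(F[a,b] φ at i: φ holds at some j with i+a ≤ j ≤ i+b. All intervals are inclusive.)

0, 1, 2, 3, 4, 5, 6, 7

Evaluate at each i in [0,8]:
  i=0: ✓ (witness j=0)
  i=1: ✓ (witness j=2)
  i=2: ✓ (witness j=2)
  i=3: ✓ (witness j=3)
  i=4: ✓ (witness j=4)
  i=5: ✓ (witness j=5)
  i=6: ✓ (witness j=6)
  i=7: ✓ (witness j=7)
  i=8: ✗ (none in [8,10])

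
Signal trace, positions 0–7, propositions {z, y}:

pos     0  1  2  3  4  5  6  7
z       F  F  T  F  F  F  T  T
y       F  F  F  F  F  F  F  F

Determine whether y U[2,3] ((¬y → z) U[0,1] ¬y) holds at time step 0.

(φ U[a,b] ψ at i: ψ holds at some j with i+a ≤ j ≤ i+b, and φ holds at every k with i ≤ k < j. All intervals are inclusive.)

False

Need some j in [2,3] with ((¬y → z) U[0,1] ¬y), and y at every k in [0,j-1].
  j=2: ((¬y → z) U[0,1] ¬y) holds, but y fails at k=0 → not this j.
  j=3: ((¬y → z) U[0,1] ¬y) holds, but y fails at k=0 → not this j.
No j in the window works → until fails.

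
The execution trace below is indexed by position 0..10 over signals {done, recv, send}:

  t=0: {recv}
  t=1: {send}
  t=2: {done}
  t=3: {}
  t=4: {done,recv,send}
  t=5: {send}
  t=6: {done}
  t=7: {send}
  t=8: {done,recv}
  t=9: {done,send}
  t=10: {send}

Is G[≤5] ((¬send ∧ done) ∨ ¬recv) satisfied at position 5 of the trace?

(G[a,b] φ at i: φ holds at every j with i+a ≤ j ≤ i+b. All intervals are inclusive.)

Yes

Check ((¬send ∧ done) ∨ ¬recv) at every j in [5,10]:
  j=5: true
  j=6: true
  j=7: true
  j=8: true
  j=9: true
  j=10: true
All positions satisfy it → formula holds.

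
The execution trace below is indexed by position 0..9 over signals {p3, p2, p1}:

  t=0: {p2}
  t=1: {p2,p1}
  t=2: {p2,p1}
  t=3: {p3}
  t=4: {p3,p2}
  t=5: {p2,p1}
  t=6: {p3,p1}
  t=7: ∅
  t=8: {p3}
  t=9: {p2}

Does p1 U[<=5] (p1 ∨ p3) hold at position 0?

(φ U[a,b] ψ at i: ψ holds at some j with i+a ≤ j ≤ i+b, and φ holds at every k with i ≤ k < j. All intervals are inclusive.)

Need some j in [0,5] with (p1 ∨ p3), and p1 at every k in [0,j-1].
  j=0: (p1 ∨ p3) false.
  j=1: (p1 ∨ p3) holds, but p1 fails at k=0 → not this j.
  j=2: (p1 ∨ p3) holds, but p1 fails at k=0 → not this j.
  j=3: (p1 ∨ p3) holds, but p1 fails at k=0 → not this j.
  j=4: (p1 ∨ p3) holds, but p1 fails at k=0 → not this j.
  j=5: (p1 ∨ p3) holds, but p1 fails at k=0 → not this j.
No j in the window works → until fails.

Does not hold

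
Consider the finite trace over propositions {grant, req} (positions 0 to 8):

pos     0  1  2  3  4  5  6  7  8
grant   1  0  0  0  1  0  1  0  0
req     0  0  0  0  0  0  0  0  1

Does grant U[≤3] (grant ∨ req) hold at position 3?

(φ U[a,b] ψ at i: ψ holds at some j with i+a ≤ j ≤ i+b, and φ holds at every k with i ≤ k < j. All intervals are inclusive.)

False

Need some j in [3,6] with (grant ∨ req), and grant at every k in [3,j-1].
  j=3: (grant ∨ req) false.
  j=4: (grant ∨ req) holds, but grant fails at k=3 → not this j.
  j=5: (grant ∨ req) false.
  j=6: (grant ∨ req) holds, but grant fails at k=3 → not this j.
No j in the window works → until fails.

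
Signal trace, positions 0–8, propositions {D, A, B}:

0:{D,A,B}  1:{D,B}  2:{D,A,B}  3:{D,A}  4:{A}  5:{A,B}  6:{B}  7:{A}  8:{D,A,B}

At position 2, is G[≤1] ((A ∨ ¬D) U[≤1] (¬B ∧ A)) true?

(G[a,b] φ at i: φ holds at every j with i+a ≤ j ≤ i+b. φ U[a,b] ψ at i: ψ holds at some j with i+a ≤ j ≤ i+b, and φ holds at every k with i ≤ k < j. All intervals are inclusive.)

Check ((A ∨ ¬D) U[≤1] (¬B ∧ A)) at every j in [2,3]:
  j=2: holds
  j=3: holds
All positions satisfy it → formula holds.

Holds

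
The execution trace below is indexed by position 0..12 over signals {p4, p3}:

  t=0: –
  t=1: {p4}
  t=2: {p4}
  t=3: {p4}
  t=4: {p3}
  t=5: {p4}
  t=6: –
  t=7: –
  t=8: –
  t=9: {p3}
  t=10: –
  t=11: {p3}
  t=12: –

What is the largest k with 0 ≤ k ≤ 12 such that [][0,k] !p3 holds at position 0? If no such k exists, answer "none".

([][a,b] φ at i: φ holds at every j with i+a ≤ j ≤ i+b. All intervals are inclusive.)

!p3 must hold from j=0 onward; find where it first fails.
  j=0: holds
  j=1: holds
  j=2: holds
  j=3: holds
  j=4: fails
Holds on [0,3], so largest k = 3.

3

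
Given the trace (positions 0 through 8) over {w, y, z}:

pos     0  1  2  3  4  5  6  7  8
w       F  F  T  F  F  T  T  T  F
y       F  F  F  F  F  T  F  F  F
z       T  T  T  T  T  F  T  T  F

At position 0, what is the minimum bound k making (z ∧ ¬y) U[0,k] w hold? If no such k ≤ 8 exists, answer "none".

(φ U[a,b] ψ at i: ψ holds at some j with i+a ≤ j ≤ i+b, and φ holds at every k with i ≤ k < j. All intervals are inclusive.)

Need earliest j ≥ 0 with w, and (z ∧ ¬y) at every k in [0,j-1].
  j=0: rhs fails.
  j=1: rhs fails.
  j=2: rhs holds; lhs holds on [0,1]. k = 2.

2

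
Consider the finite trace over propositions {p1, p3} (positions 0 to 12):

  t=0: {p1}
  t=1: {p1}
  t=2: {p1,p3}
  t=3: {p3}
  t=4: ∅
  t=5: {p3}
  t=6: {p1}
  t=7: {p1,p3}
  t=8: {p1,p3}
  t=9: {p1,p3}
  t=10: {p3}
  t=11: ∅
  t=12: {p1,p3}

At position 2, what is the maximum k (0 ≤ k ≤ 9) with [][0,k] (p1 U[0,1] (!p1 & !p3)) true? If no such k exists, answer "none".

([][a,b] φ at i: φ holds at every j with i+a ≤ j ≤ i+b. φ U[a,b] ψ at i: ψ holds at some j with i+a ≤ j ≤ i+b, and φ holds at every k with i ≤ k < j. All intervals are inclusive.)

(p1 U[0,1] (!p1 & !p3)) must hold from j=2 onward; find where it first fails.
  j=2: fails → no k works.

none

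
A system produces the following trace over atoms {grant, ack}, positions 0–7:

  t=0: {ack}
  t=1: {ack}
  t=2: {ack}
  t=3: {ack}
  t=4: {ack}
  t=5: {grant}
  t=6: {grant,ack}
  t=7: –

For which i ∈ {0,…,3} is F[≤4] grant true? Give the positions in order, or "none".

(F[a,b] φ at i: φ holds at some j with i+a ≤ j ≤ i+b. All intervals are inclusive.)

Evaluate at each i in [0,3]:
  i=0: ✗ (none in [0,4])
  i=1: ✓ (witness j=5)
  i=2: ✓ (witness j=5)
  i=3: ✓ (witness j=5)

1, 2, 3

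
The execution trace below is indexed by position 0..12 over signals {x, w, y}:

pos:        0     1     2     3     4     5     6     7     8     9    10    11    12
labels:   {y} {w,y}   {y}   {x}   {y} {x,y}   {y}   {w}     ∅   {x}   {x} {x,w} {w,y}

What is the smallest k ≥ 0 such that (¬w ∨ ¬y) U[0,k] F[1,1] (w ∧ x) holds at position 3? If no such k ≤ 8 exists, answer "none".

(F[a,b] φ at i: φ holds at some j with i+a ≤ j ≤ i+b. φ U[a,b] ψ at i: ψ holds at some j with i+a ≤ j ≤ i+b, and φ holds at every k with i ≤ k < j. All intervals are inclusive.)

7

Need earliest j ≥ 3 with F[1,1] (w ∧ x), and (¬w ∨ ¬y) at every k in [3,j-1].
  j=3: rhs fails.
  j=4: rhs fails.
  j=5: rhs fails.
  j=6: rhs fails.
  j=7: rhs fails.
  j=8: rhs fails.
  j=9: rhs fails.
  j=10: rhs holds; lhs holds on [3,9]. k = 7.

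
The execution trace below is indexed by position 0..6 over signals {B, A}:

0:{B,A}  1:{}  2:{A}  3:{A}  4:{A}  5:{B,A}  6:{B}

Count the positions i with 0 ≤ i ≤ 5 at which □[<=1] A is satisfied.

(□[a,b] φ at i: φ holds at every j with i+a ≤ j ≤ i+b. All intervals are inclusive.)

Evaluate at each i in [0,5]:
  i=0: ✗ (fails at j=1)
  i=1: ✗ (fails at j=1)
  i=2: ✓ (all of [2,3])
  i=3: ✓ (all of [3,4])
  i=4: ✓ (all of [4,5])
  i=5: ✗ (fails at j=6)
Positions where it holds: {2, 3, 4} → 3.

3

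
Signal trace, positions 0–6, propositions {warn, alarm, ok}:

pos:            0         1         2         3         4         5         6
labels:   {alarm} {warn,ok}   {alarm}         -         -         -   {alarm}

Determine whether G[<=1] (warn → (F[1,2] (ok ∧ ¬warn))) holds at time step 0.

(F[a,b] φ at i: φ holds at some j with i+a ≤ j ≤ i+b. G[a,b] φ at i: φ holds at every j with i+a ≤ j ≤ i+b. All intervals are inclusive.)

Check (warn → (F[1,2] (ok ∧ ¬warn))) at every j in [0,1]:
  j=0: antecedent false → ✓
  j=1: antecedent true; consequent fails (none in [2,3]) → ✗
Fails at j=1 → formula fails.

Does not hold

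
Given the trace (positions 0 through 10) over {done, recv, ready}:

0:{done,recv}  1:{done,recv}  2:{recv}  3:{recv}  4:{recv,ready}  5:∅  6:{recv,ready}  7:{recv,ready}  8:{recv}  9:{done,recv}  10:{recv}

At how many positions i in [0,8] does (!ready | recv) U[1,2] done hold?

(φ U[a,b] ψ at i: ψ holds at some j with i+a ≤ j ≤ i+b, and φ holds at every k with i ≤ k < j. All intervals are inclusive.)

3

Evaluate at each i in [0,8]:
  i=0: ✓ (rhs at j=1; lhs holds on [0,0])
  i=1: ✗ (no rhs in [2,3])
  i=2: ✗ (no rhs in [3,4])
  i=3: ✗ (no rhs in [4,5])
  i=4: ✗ (no rhs in [5,6])
  i=5: ✗ (no rhs in [6,7])
  i=6: ✗ (no rhs in [7,8])
  i=7: ✓ (rhs at j=9; lhs holds on [7,8])
  i=8: ✓ (rhs at j=9; lhs holds on [8,8])
Positions where it holds: {0, 7, 8} → 3.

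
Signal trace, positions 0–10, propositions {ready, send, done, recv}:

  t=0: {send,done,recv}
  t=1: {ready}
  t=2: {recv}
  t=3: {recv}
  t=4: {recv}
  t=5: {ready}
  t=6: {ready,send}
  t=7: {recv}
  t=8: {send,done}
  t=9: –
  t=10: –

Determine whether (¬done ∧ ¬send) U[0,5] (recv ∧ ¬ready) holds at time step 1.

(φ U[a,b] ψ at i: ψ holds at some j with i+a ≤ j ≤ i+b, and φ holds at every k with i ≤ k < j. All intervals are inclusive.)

Holds

Need some j in [1,6] with (recv ∧ ¬ready), and (¬done ∧ ¬send) at every k in [1,j-1].
  j=1: (recv ∧ ¬ready) false.
  j=2: (recv ∧ ¬ready) holds; (¬done ∧ ¬send) holds at every k in [1,1] → satisfied.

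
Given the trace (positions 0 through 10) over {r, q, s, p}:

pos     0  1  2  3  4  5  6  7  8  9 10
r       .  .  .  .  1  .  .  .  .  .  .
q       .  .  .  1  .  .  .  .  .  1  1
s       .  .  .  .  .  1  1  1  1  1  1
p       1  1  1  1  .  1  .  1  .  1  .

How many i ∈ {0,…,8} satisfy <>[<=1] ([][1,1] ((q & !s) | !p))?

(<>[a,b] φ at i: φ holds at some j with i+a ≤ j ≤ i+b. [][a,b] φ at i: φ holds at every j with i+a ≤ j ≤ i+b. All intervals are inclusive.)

Evaluate at each i in [0,8]:
  i=0: ✗ (none in [0,1])
  i=1: ✓ (witness j=2)
  i=2: ✓ (witness j=2)
  i=3: ✓ (witness j=3)
  i=4: ✓ (witness j=5)
  i=5: ✓ (witness j=5)
  i=6: ✓ (witness j=7)
  i=7: ✓ (witness j=7)
  i=8: ✓ (witness j=9)
Positions where it holds: {1, 2, 3, 4, 5, 6, 7, 8} → 8.

8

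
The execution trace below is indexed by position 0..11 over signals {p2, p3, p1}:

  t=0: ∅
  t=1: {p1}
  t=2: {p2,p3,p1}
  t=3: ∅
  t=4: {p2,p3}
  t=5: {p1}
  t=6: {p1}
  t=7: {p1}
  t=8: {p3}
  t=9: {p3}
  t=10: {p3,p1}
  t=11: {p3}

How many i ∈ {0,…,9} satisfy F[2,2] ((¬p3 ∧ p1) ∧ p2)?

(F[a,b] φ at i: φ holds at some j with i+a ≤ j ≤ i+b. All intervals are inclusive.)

Evaluate at each i in [0,9]:
  i=0: ✗ (none in [2,2])
  i=1: ✗ (none in [3,3])
  i=2: ✗ (none in [4,4])
  i=3: ✗ (none in [5,5])
  i=4: ✗ (none in [6,6])
  i=5: ✗ (none in [7,7])
  i=6: ✗ (none in [8,8])
  i=7: ✗ (none in [9,9])
  i=8: ✗ (none in [10,10])
  i=9: ✗ (none in [11,11])
Positions where it holds: {} → 0.

0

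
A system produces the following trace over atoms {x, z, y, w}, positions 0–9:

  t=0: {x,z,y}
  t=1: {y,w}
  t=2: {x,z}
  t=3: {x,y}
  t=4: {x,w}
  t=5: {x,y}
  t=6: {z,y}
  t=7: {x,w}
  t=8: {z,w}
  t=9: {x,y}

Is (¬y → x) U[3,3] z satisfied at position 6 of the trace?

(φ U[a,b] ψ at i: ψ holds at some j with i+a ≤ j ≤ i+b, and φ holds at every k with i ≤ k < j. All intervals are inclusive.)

Need some j in [9,9] with z, and (¬y → x) at every k in [6,j-1].
  j=9: z false.
No j in the window works → until fails.

No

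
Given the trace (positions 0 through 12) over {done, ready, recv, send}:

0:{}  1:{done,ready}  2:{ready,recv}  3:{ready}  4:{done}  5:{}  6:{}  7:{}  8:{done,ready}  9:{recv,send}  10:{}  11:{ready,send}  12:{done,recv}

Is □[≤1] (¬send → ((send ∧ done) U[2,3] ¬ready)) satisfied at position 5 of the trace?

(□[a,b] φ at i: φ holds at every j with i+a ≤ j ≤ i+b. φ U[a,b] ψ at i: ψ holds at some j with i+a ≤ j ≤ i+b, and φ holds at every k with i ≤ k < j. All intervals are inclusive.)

Check (¬send → ((send ∧ done) U[2,3] ¬ready)) at every j in [5,6]:
  j=5: antecedent true; consequent fails → ✗
  j=6: antecedent true; consequent fails → ✗
Fails at j=5 → formula fails.

Does not hold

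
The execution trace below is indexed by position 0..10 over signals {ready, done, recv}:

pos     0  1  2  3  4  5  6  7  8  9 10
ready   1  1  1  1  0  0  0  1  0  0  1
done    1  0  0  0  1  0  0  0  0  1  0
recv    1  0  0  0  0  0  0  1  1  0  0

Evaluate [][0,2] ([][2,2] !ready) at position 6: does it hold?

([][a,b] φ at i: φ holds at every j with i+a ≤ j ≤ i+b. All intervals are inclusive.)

No

Check [][2,2] !ready at every j in [6,8]:
  j=6: holds on [8,8]
  j=7: holds on [9,9]
  j=8: fails at 10
Fails at j=8 → formula fails.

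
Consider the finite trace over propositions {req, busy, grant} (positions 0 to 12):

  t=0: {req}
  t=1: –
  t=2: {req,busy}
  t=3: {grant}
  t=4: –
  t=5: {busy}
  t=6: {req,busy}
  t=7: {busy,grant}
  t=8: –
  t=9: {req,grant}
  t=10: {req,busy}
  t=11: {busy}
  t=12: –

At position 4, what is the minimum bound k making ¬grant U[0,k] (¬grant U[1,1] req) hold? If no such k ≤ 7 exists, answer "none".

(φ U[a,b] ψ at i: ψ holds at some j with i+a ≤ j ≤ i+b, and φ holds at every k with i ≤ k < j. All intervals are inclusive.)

Need earliest j ≥ 4 with (¬grant U[1,1] req), and ¬grant at every k in [4,j-1].
  j=4: rhs fails.
  j=5: rhs holds; lhs holds on [4,4]. k = 1.

1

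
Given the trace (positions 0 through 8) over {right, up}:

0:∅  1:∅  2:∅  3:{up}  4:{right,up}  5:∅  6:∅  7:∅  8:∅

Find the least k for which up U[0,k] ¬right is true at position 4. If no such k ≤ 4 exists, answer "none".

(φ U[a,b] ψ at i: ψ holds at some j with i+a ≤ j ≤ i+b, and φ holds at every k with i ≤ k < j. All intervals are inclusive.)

1

Need earliest j ≥ 4 with ¬right, and up at every k in [4,j-1].
  j=4: rhs fails.
  j=5: rhs holds; lhs holds on [4,4]. k = 1.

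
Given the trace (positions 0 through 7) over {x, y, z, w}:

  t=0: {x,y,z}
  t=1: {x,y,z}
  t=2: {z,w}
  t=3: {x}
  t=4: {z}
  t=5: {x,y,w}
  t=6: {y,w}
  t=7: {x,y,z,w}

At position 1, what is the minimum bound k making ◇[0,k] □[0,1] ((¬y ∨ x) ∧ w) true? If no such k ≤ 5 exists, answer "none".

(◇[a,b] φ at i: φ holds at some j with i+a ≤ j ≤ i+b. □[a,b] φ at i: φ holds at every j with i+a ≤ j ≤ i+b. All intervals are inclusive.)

none

Scan j = 1,2,… for □[0,1] ((¬y ∨ x) ∧ w):
  j=1: fails
  j=2: fails
  j=3: fails
  j=4: fails
  j=5: fails
  j=6: fails
No j in [1,6] satisfies it → none.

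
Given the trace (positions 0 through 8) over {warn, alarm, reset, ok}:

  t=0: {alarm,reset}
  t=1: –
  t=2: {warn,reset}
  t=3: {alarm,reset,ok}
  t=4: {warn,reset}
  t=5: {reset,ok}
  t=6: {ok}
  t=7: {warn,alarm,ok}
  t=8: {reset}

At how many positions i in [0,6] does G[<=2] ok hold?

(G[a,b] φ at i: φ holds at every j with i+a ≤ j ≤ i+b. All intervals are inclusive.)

Evaluate at each i in [0,6]:
  i=0: ✗ (fails at j=0)
  i=1: ✗ (fails at j=1)
  i=2: ✗ (fails at j=2)
  i=3: ✗ (fails at j=4)
  i=4: ✗ (fails at j=4)
  i=5: ✓ (all of [5,7])
  i=6: ✗ (fails at j=8)
Positions where it holds: {5} → 1.

1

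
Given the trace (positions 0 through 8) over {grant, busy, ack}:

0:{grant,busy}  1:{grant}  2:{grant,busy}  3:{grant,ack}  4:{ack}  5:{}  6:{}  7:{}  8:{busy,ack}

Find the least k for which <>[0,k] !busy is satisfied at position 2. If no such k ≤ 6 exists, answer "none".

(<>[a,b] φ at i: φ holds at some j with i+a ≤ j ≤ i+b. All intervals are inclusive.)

Scan j = 2,3,… for !busy:
  j=2: fails
  j=3: holds
First hit at j=3, so smallest k = 3-2 = 1.

1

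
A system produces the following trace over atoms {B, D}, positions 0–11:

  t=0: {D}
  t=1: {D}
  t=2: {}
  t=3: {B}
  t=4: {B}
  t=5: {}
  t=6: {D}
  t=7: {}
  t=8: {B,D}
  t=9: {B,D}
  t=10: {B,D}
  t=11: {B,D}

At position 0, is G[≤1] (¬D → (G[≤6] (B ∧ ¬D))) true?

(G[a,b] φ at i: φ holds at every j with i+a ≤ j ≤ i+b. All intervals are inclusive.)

Yes

Check (¬D → (G[≤6] (B ∧ ¬D))) at every j in [0,1]:
  j=0: antecedent false → ✓
  j=1: antecedent false → ✓
All positions satisfy it → formula holds.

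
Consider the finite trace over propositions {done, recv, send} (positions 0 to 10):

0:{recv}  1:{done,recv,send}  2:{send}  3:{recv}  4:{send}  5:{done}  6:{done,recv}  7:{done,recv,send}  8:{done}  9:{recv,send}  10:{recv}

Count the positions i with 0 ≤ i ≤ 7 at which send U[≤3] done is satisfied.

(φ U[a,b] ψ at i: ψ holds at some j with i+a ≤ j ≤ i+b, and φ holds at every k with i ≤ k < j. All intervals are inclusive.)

Evaluate at each i in [0,7]:
  i=0: ✗ (lhs fails at k=0 before rhs at j=1)
  i=1: ✓ (rhs at j=1)
  i=2: ✗ (lhs fails at k=3 before rhs at j=5)
  i=3: ✗ (lhs fails at k=3 before rhs at j=5)
  i=4: ✓ (rhs at j=5; lhs holds on [4,4])
  i=5: ✓ (rhs at j=5)
  i=6: ✓ (rhs at j=6)
  i=7: ✓ (rhs at j=7)
Positions where it holds: {1, 4, 5, 6, 7} → 5.

5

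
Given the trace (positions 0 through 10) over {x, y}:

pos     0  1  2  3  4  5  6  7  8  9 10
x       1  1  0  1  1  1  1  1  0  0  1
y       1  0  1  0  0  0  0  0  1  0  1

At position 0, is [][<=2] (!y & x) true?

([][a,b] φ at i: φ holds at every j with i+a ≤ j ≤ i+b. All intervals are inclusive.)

Check (!y & x) at every j in [0,2]:
  j=0: false
  j=1: true
  j=2: false
Fails at j=0 → formula fails.

Does not hold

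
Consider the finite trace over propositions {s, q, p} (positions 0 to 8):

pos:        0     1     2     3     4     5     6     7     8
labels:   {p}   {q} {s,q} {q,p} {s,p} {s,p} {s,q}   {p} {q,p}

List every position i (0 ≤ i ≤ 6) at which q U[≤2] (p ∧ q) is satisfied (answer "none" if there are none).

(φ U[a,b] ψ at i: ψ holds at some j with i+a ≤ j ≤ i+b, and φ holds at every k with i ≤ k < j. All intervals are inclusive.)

Evaluate at each i in [0,6]:
  i=0: ✗ (no rhs in [0,2])
  i=1: ✓ (rhs at j=3; lhs holds on [1,2])
  i=2: ✓ (rhs at j=3; lhs holds on [2,2])
  i=3: ✓ (rhs at j=3)
  i=4: ✗ (no rhs in [4,6])
  i=5: ✗ (no rhs in [5,7])
  i=6: ✗ (lhs fails at k=7 before rhs at j=8)

1, 2, 3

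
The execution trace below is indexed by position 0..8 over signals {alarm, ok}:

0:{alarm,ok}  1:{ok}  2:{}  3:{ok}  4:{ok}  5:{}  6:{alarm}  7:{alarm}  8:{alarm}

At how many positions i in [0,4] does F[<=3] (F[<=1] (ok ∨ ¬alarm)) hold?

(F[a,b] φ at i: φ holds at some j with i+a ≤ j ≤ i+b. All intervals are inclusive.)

5

Evaluate at each i in [0,4]:
  i=0: ✓ (witness j=0)
  i=1: ✓ (witness j=1)
  i=2: ✓ (witness j=2)
  i=3: ✓ (witness j=3)
  i=4: ✓ (witness j=4)
Positions where it holds: {0, 1, 2, 3, 4} → 5.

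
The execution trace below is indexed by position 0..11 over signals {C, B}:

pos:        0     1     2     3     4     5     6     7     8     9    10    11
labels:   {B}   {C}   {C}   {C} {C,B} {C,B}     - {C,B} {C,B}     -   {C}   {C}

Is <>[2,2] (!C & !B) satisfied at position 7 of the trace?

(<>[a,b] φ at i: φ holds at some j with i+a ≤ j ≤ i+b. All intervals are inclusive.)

Check (!C & !B) at each j in [9,9]:
  j=9: true
Found at j=9 → formula holds.

True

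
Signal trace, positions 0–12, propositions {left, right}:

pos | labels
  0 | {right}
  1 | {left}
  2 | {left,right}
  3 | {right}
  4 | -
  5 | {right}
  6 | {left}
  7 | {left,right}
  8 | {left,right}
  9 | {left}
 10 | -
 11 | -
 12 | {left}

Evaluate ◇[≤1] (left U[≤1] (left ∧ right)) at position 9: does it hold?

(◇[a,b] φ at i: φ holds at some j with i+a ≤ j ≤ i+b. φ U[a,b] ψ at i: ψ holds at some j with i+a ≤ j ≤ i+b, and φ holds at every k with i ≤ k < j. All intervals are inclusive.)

False

Check (left U[≤1] (left ∧ right)) at each j in [9,10]:
  j=9: fails
  j=10: fails
No position in the window satisfies it → formula fails.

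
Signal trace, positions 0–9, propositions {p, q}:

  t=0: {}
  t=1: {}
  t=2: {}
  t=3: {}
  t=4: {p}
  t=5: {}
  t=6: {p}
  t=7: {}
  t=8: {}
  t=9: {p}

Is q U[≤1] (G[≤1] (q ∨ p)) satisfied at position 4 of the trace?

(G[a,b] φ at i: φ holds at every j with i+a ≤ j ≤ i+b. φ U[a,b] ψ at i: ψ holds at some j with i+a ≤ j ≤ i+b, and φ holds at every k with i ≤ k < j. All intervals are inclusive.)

Need some j in [4,5] with G[≤1] (q ∨ p), and q at every k in [4,j-1].
  j=4: G[≤1] (q ∨ p) — fails at 5.
  j=5: G[≤1] (q ∨ p) — fails at 5.
No j in the window works → until fails.

False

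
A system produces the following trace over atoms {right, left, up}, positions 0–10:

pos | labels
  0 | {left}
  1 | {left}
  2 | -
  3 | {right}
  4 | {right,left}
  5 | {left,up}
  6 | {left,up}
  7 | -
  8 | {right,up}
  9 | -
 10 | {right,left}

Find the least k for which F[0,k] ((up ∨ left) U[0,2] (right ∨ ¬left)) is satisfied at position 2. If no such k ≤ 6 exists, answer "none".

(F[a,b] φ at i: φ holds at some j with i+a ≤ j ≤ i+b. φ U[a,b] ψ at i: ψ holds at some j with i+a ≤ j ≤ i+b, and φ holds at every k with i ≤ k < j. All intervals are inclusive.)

0

Scan j = 2,3,… for ((up ∨ left) U[0,2] (right ∨ ¬left)):
  j=2: holds
First hit at j=2, so smallest k = 2-2 = 0.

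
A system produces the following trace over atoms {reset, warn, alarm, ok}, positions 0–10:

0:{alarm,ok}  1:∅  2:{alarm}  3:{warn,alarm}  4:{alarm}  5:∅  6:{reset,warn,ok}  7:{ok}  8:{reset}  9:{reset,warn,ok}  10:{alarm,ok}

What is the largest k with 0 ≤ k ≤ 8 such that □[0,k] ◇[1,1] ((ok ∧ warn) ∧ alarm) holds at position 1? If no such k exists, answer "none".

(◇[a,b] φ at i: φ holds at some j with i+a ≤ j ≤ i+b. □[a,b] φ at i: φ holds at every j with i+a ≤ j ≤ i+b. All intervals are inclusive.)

none

◇[1,1] ((ok ∧ warn) ∧ alarm) must hold from j=1 onward; find where it first fails.
  j=1: fails → no k works.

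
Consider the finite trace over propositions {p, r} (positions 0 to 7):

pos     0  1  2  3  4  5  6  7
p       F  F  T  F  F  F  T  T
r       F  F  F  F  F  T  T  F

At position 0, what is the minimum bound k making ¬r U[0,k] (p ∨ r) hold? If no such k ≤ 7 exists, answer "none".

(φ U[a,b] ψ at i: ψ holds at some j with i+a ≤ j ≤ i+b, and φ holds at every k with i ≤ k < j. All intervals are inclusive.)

Need earliest j ≥ 0 with (p ∨ r), and ¬r at every k in [0,j-1].
  j=0: rhs fails.
  j=1: rhs fails.
  j=2: rhs holds; lhs holds on [0,1]. k = 2.

2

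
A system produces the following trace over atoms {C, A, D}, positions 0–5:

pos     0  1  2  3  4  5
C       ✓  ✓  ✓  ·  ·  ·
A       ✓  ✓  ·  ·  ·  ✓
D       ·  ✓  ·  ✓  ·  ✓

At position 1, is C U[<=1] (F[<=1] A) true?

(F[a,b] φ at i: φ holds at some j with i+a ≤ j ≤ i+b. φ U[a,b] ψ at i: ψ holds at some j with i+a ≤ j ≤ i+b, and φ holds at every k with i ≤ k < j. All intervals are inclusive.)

True

Need some j in [1,2] with F[<=1] A, and C at every k in [1,j-1].
  j=1: F[<=1] A holds; no prefix to check → satisfied.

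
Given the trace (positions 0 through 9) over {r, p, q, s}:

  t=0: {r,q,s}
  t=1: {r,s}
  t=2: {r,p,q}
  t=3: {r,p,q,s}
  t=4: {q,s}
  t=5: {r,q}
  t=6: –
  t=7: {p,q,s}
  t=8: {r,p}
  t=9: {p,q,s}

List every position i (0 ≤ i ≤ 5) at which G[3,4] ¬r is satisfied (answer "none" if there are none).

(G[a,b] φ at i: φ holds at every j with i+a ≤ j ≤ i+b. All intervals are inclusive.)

3

Evaluate at each i in [0,5]:
  i=0: ✗ (fails at j=3)
  i=1: ✗ (fails at j=5)
  i=2: ✗ (fails at j=5)
  i=3: ✓ (all of [6,7])
  i=4: ✗ (fails at j=8)
  i=5: ✗ (fails at j=8)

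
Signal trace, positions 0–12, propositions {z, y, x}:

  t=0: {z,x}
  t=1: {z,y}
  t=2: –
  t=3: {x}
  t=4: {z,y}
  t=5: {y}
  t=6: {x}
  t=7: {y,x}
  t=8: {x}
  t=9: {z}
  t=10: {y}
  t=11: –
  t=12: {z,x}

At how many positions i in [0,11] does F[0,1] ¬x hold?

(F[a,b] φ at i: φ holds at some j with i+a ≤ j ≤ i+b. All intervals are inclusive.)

Evaluate at each i in [0,11]:
  i=0: ✓ (witness j=1)
  i=1: ✓ (witness j=1)
  i=2: ✓ (witness j=2)
  i=3: ✓ (witness j=4)
  i=4: ✓ (witness j=4)
  i=5: ✓ (witness j=5)
  i=6: ✗ (none in [6,7])
  i=7: ✗ (none in [7,8])
  i=8: ✓ (witness j=9)
  i=9: ✓ (witness j=9)
  i=10: ✓ (witness j=10)
  i=11: ✓ (witness j=11)
Positions where it holds: {0, 1, 2, 3, 4, 5, 8, 9, 10, 11} → 10.

10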